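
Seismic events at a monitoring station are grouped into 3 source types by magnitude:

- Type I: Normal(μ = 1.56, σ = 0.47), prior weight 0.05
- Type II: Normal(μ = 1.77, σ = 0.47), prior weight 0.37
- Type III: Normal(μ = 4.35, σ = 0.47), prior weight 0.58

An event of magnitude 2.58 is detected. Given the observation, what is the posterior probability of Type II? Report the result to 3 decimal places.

0.941

The responsibility of component k is π_k f_k(x) divided by Σ_j π_j f_j(x).
Evaluate each component's likelihood at the observed value:
  p_I = (1/(0.47·√(2π)))·exp(−(2.58−1.56)²/(2·0.47²)) = 0.848813·exp(-2.35491) = 0.080554
  p_II = (1/(0.47·√(2π)))·exp(−(2.58−1.77)²/(2·0.47²)) = 0.848813·exp(-1.48506) = 0.192246
  p_III = (1/(0.47·√(2π)))·exp(−(2.58−4.35)²/(2·0.47²)) = 0.848813·exp(-7.09122) = 0.000706538
Prior × likelihood for each component:
  π_I·p_I = 0.05 × 0.080554 = 0.0040277
  π_II·p_II = 0.37 × 0.192246 = 0.0711312
  π_III·p_III = 0.58 × 0.000706538 = 0.000409792
Normaliser: 0.0040277 + 0.0711312 + 0.000409792 = 0.0755687
P(Type II | data) ≈ 0.941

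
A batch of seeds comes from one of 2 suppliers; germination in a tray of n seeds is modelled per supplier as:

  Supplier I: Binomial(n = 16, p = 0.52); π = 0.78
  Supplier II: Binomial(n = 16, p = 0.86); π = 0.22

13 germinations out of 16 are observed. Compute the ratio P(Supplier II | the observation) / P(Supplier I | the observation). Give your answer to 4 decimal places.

The posterior odds equal the prior odds times the likelihood ratio: (w_i/w_j)·(f_i(x)/f_j(x)).
Component likelihoods at x = 13 germinations out of 16:
  f_I = 0.012588
  f_II = 0.216298
0.0475855 / 0.00981861 ≈ 4.8465

4.8465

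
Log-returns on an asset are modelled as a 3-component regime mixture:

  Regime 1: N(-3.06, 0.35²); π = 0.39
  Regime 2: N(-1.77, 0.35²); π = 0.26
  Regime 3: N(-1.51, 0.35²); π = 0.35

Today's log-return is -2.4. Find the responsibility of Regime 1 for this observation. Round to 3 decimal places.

0.502

Posterior ∝ prior × likelihood, so P(k | x) ∝ π_k f_k(x); normalise over all components.
Component likelihoods at x = -2.4:
  p_1 = (1/(0.35·√(2π)))·exp(−(-2.4−-3.06)²/(2·0.35²)) = 1.139835·exp(-1.77796) = 0.192612
  p_2 = (1/(0.35·√(2π)))·exp(−(-2.4−-1.77)²/(2·0.35²)) = 1.139835·exp(-1.62000) = 0.225572
  p_3 = (1/(0.35·√(2π)))·exp(−(-2.4−-1.51)²/(2·0.35²)) = 1.139835·exp(-3.23306) = 0.0449512
Multiply by the mixture weights:
  π_1·p_1 = 0.39 × 0.192612 = 0.0751188
  π_2·p_2 = 0.26 × 0.225572 = 0.0586487
  π_3·p_3 = 0.35 × 0.0449512 = 0.0157329
Sum: 0.0751188 + 0.0586487 + 0.0157329 = 0.1495
P(Regime 1 | the observation) ≈ 0.502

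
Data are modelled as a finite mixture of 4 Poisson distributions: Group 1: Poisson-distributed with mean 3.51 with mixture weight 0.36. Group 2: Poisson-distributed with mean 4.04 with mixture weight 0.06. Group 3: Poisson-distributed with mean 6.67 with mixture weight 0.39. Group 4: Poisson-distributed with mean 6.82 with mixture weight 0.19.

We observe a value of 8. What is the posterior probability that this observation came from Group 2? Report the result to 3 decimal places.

P(component k | x) = π_k·f_k(x) / marginal(x), where marginal(x) = Σ_j π_j·f_j(x).
Evaluate each component's likelihood at the observed value:
  p_1 = 0.0170829
  p_2 = 0.0309728
  p_3 = 0.123237
  p_4 = 0.126726
Weight by the priors:
  π_1·p_1 = 0.36 × 0.0170829 = 0.00614986
  π_2·p_2 = 0.06 × 0.0309728 = 0.00185837
  π_3·p_3 = 0.39 × 0.123237 = 0.0480625
  π_4·p_4 = 0.19 × 0.126726 = 0.024078
Sum: 0.00614986 + 0.00185837 + 0.0480625 + 0.024078 = 0.0801487
P(Group 2 | x) ≈ 0.023

0.023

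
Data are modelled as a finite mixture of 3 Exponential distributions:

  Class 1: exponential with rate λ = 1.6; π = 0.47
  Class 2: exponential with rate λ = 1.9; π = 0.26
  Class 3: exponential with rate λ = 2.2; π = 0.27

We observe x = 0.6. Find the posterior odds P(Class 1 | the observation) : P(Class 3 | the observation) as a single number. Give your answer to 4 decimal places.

Posterior odds = (P(Z=i) f_i(x)) / (P(Z=j) f_j(x)); the normalising sum cancels.
Component likelihoods at x = 0.6:
  L_1 = 1.6·e^(−1.6·0.6) = 1.6·e^(−0.9600) = 0.612629
  L_2 = 1.9·e^(−1.9·0.6) = 1.9·e^(−1.1400) = 0.607656
  L_3 = 2.2·e^(−2.2·0.6) = 2.2·e^(−1.3200) = 0.587698
Odds = (0.47/0.27) × (0.612629/0.587698) = 1.74074 × 1.04242 ≈ 1.8146

1.8146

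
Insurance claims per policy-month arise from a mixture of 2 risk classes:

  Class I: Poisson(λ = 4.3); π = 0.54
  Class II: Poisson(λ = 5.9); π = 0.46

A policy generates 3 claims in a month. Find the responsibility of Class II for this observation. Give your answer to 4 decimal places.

0.3076

Apply Bayes' rule: the posterior for each component is proportional to its prior times its likelihood at x.
Poisson probabilities:
  L_I = 0.179799
  L_II = 0.0937707
Prior × likelihood for each component:
  P(Z=I)·L_I = 0.54 × 0.179799 = 0.0970916
  P(Z=II)·L_II = 0.46 × 0.0937707 = 0.0431345
Normaliser: 0.0970916 + 0.0431345 = 0.140226
P(Class II | x) ≈ 0.3076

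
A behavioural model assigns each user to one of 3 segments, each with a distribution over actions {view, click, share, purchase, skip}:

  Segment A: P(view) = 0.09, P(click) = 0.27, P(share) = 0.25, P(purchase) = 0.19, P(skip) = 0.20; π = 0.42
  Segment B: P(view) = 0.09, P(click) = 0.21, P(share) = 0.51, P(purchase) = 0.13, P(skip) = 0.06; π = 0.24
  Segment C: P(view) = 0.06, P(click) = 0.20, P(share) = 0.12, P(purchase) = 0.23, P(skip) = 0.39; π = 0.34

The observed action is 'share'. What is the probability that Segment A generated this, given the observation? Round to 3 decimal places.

0.391

The responsibility of component k is w_k f_k(x) divided by Σ_j w_j f_j(x).
Component likelihoods at x = 'share':
  f_A = 0.25
  f_B = 0.51
  f_C = 0.12
Prior × likelihood for each component:
  w_A·f_A = 0.42 × 0.25 = 0.105
  w_B·f_B = 0.24 × 0.51 = 0.1224
  w_C·f_C = 0.34 × 0.12 = 0.0408
Marginal: 0.105 + 0.1224 + 0.0408 = 0.2682
P(Segment A | data) = 0.105 / 0.2682 ≈ 0.391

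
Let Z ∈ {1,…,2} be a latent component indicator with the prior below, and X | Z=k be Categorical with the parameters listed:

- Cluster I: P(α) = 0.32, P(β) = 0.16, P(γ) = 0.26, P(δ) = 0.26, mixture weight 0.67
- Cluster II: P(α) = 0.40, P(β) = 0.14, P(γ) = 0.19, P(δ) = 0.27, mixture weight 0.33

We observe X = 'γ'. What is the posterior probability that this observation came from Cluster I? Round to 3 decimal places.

0.735

P(component k | x) = P(Z=k)·f_k(x) / marginal(x), where marginal(x) = Σ_j P(Z=j)·f_j(x).
Evaluate each component's likelihood at the observed value:
  p_I = P(γ | comp) = 0.26
  p_II = P(γ | comp) = 0.19
Multiply by the mixture weights:
  P(Z=I)·p_I = 0.67 × 0.26 = 0.1742
  P(Z=II)·p_II = 0.33 × 0.19 = 0.0627
Normaliser: 0.1742 + 0.0627 = 0.2369
Responsibility of Cluster I: 0.1742 / 0.2369 ≈ 0.735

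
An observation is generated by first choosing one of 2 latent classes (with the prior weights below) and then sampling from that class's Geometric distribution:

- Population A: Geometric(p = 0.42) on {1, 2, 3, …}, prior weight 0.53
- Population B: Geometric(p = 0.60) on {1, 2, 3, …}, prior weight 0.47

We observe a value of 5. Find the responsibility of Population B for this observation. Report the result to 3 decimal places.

By Bayes' theorem, P(k | x) = π_k f_k(x) / Σ_j π_j f_j(x).
Evaluate each component's likelihood at the observed value:
  L_A = 0.42·(1−0.42)^4 = 0.42·0.113165 = 0.0475293
  L_B = 0.60·(1−0.60)^4 = 0.60·0.0256 = 0.01536
Prior × likelihood for each component:
  π_A·L_A = 0.53 × 0.0475293 = 0.0251905
  π_B·L_B = 0.47 × 0.01536 = 0.0072192
Sum: 0.0251905 + 0.0072192 = 0.0324097
P(Population B | data) = 0.0072192 / 0.0324097 ≈ 0.223

0.223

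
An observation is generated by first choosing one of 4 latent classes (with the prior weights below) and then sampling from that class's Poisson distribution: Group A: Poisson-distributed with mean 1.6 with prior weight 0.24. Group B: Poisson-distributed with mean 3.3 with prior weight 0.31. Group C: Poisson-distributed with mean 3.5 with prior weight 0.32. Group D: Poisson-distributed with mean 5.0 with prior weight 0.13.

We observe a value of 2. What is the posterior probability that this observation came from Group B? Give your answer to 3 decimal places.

By Bayes' theorem, P(k | x) = π_k f_k(x) / Σ_j π_j f_j(x).
Evaluate each component's likelihood at the observed value:
  L_A = e^(−1.6)·1.6^2/2! = 0.258428
  L_B = e^(−3.3)·3.3^2/2! = 0.200829
  L_C = e^(−3.5)·3.5^2/2! = 0.184959
  L_D = e^(−5.0)·5.0^2/2! = 0.0842243
Prior × likelihood for each component:
  π_A·L_A = 0.24 × 0.258428 = 0.0620226
  π_B·L_B = 0.31 × 0.200829 = 0.0622569
  π_C·L_C = 0.32 × 0.184959 = 0.0591869
  π_D·L_D = 0.13 × 0.0842243 = 0.0109492
Evidence: 0.0620226 + 0.0622569 + 0.0591869 + 0.0109492 = 0.194416
P(Group B | x) ≈ 0.320

0.320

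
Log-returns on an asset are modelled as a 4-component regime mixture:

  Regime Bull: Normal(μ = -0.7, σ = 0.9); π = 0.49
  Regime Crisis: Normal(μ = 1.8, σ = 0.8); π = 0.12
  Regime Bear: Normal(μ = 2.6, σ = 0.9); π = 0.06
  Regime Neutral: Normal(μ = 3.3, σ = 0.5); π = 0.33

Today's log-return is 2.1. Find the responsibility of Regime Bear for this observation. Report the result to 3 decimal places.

Posterior ∝ prior × likelihood, so P(k | x) ∝ w_k f_k(x); normalise over all components.
Component likelihoods at x = 2.1:
  L_Bull = 0.00350668
  L_Crisis = 0.464819
  L_Bear = 0.37988
  L_Neutral = 0.0447891
Multiply by the mixture weights:
  w_Bull·L_Bull = 0.49 × 0.00350668 = 0.00171828
  w_Crisis·L_Crisis = 0.12 × 0.464819 = 0.0557783
  w_Bear·L_Bear = 0.06 × 0.37988 = 0.0227928
  w_Neutral·L_Neutral = 0.33 × 0.0447891 = 0.0147804
Normaliser: 0.00171828 + 0.0557783 + 0.0227928 + 0.0147804 = 0.0950697
So the posterior for Regime Bear is 0.0227928 / 0.0950697 ≈ 0.240.

0.240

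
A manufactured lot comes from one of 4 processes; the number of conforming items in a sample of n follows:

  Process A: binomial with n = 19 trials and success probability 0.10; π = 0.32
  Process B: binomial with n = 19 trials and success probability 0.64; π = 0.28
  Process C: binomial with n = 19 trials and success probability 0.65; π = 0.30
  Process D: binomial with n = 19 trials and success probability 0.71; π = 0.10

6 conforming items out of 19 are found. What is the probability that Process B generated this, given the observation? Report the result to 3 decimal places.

0.231

Apply Bayes' rule: the posterior for each component is proportional to its prior times its likelihood at x.
Evaluate each component's likelihood at the observed value:
  f_A = 0.00689659
  f_B = 0.00318049
  f_C = 0.00242017
  f_D = 0.00035662
Prior × likelihood for each component:
  π_A·f_A = 0.32 × 0.00689659 = 0.00220691
  π_B·f_B = 0.28 × 0.00318049 = 0.000890537
  π_C·f_C = 0.30 × 0.00242017 = 0.000726052
  π_D·f_D = 0.10 × 0.00035662 = 3.5662e-05
Marginal: 0.00220691 + 0.000890537 + 0.000726052 + 3.5662e-05 = 0.00385916
P(Process B | the observation) = 0.000890537 / 0.00385916 ≈ 0.231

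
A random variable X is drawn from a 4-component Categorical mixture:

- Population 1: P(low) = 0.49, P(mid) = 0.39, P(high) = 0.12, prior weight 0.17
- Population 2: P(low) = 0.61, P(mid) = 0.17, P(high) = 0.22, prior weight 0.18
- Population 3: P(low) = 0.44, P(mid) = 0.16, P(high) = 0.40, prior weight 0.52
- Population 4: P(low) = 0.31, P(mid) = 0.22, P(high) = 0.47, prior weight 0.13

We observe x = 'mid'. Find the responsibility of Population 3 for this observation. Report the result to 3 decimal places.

Posterior ∝ prior × likelihood, so P(k | x) ∝ P(Z=k) f_k(x); normalise over all components.
Evaluate each component's likelihood at the observed value:
  p_1 = 0.39
  p_2 = 0.17
  p_3 = 0.16
  p_4 = 0.22
Weight by the priors:
  P(Z=1)·p_1 = 0.17 × 0.39 = 0.0663
  P(Z=2)·p_2 = 0.18 × 0.17 = 0.0306
  P(Z=3)·p_3 = 0.52 × 0.16 = 0.0832
  P(Z=4)·p_4 = 0.13 × 0.22 = 0.0286
Denominator: 0.0663 + 0.0306 + 0.0832 + 0.0286 = 0.2087
Responsibility of Population 3: 0.0832 / 0.2087 ≈ 0.399

0.399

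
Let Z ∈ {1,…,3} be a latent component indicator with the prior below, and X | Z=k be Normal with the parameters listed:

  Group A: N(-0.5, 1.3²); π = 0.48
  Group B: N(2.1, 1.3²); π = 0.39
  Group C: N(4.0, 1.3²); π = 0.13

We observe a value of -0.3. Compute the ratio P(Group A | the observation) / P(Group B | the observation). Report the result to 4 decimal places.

6.6855

Only the two components matter; the odds are (P(Z=i) f_i(x)) / (P(Z=j) f_j(x)).
Component likelihoods at x = -0.3:
  L_A = 0.303268
  L_B = 0.05583
  L_C = 0.0012918
Odds = (0.48/0.39) × (0.303268/0.05583) = 1.23077 × 5.432 ≈ 6.6855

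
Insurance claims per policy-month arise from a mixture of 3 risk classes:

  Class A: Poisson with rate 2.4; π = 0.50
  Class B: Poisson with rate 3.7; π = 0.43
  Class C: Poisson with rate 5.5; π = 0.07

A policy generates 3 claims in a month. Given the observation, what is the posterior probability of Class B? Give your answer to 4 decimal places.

0.4439

By Bayes' theorem, P(k | x) = w_k f_k(x) / Σ_j w_j f_j(x).
Component likelihoods at x = 3 claims:
  L_A = 0.209014
  L_B = 0.20872
  L_C = 0.113323
Multiply by the mixture weights:
  w_A·L_A = 0.50 × 0.209014 = 0.104507
  w_B·L_B = 0.43 × 0.20872 = 0.0897497
  w_C·L_C = 0.07 × 0.113323 = 0.00793259
Denominator: 0.104507 + 0.0897497 + 0.00793259 = 0.202189
P(Class B | x) = 0.0897497 / 0.202189 ≈ 0.4439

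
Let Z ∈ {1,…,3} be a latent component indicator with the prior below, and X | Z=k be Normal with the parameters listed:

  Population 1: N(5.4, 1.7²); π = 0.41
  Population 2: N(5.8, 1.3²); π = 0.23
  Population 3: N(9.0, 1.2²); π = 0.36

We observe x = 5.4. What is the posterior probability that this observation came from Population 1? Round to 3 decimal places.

The responsibility of component k is w_k f_k(x) divided by Σ_j w_j f_j(x).
Component likelihoods at x = 5.4:
  L_1 = 0.234672
  L_2 = 0.29269
  L_3 = 0.00369321
Weight by the priors:
  w_1·L_1 = 0.41 × 0.234672 = 0.0962155
  w_2·L_2 = 0.23 × 0.29269 = 0.0673188
  w_3·L_3 = 0.36 × 0.00369321 = 0.00132955
Normaliser: 0.0962155 + 0.0673188 + 0.00132955 = 0.164864
Responsibility of Population 1: 0.0962155 / 0.164864 ≈ 0.584

0.584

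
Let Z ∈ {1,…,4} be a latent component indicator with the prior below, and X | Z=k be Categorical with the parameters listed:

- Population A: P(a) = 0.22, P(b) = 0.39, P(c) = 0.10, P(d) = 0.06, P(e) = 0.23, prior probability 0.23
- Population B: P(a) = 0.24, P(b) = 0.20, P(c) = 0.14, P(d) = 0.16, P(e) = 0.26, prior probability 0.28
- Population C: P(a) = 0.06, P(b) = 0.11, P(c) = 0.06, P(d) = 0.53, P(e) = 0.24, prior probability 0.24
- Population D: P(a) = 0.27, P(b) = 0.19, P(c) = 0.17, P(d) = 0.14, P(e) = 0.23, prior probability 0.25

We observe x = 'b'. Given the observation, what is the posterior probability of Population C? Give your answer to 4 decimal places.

The responsibility of component k is w_k f_k(x) divided by Σ_j w_j f_j(x).
Categorical probabilities:
  p_A = P(b | comp) = 0.39
  p_B = P(b | comp) = 0.20
  p_C = P(b | comp) = 0.11
  p_D = P(b | comp) = 0.19
Multiply by the mixture weights:
  w_A·p_A = 0.23 × 0.39 = 0.0897
  w_B·p_B = 0.28 × 0.2 = 0.056
  w_C·p_C = 0.24 × 0.11 = 0.0264
  w_D·p_D = 0.25 × 0.19 = 0.0475
Denominator: 0.0897 + 0.056 + 0.0264 + 0.0475 = 0.2196
So the posterior for Population C is 0.0264 / 0.2196 ≈ 0.1202.

0.1202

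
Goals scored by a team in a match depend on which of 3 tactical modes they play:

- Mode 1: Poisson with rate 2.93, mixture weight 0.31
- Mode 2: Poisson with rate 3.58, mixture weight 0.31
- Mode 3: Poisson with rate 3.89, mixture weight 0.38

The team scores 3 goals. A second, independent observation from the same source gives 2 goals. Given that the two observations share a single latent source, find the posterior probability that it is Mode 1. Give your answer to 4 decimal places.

The responsibility of component k is π_k f_k(x) divided by Σ_j π_j f_j(x).
Since both observations come from the same component, the likelihood for component k is f_k(x₁)·f_k(x₂).
  f_1 = [e^(−2.93)·2.93^3/3! = 0.223856] × [0.229204] = 0.0513087
  f_2 = [e^(−3.58)·3.58^3/3! = 0.213169] × [0.178633] = 0.038079
  f_3 = [e^(−3.89)·3.89^3/3! = 0.200582] × [0.154691] = 0.0310281
Multiply by the mixture weights:
  π_1·f_1 = 0.31 × 0.0513087 = 0.0159057
  π_2·f_2 = 0.31 × 0.038079 = 0.0118045
  π_3·f_3 = 0.38 × 0.0310281 = 0.0117907
Normaliser: 0.0159057 + 0.0118045 + 0.0117907 = 0.0395009
Responsibility of Mode 1: 0.0159057 / 0.0395009 ≈ 0.4027

0.4027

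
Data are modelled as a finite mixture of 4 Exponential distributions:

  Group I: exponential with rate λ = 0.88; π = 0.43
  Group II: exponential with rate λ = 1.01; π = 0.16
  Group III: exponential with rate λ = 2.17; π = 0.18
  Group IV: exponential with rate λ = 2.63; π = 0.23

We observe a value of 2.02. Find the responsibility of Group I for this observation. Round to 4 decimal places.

0.6891

Apply Bayes' rule: the posterior for each component is proportional to its prior times its likelihood at x.
Exponential densities:
  f_I = 0.88·e^(−0.88·2.02) = 0.88·e^(−1.7776) = 0.148758
  f_II = 1.01·e^(−1.01·2.02) = 1.01·e^(−2.0402) = 0.131303
  f_III = 2.17·e^(−2.17·2.02) = 2.17·e^(−4.3834) = 0.0270878
  f_IV = 2.63·e^(−2.63·2.02) = 2.63·e^(−5.3126) = 0.0129635
Prior × likelihood for each component:
  π_I·f_I = 0.43 × 0.148758 = 0.063966
  π_II·f_II = 0.16 × 0.131303 = 0.0210084
  π_III·f_III = 0.18 × 0.0270878 = 0.0048758
  π_IV·f_IV = 0.23 × 0.0129635 = 0.00298161
Denominator: 0.063966 + 0.0210084 + 0.0048758 + 0.00298161 = 0.0928319
P(Group I | data) = 0.063966 / 0.0928319 ≈ 0.6891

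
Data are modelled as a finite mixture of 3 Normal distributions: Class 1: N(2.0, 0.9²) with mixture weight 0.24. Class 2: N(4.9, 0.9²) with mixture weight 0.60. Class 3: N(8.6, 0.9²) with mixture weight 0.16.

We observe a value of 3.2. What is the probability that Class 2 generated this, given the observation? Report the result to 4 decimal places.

0.5053

P(component k | x) = w_k·f_k(x) / marginal(x), where marginal(x) = Σ_j w_j·f_j(x).
Normal densities:
  f_1 = (1/(0.9·√(2π)))·exp(−(3.2−2.0)²/(2·0.9²)) = 0.443269·exp(-0.88889) = 0.182233
  f_2 = (1/(0.9·√(2π)))·exp(−(3.2−4.9)²/(2·0.9²)) = 0.443269·exp(-1.78395) = 0.0744574
  f_3 = (1/(0.9·√(2π)))·exp(−(3.2−8.6)²/(2·0.9²)) = 0.443269·exp(-18.00000) = 6.75098e-09
Prior × likelihood for each component:
  w_1·f_1 = 0.24 × 0.182233 = 0.043736
  w_2·f_2 = 0.60 × 0.0744574 = 0.0446744
  w_3·f_3 = 0.16 × 6.75098e-09 = 1.08016e-09
Evidence: 0.043736 + 0.0446744 + 1.08016e-09 = 0.0884104
P(Class 2 | data) = 0.0446744 / 0.0884104 ≈ 0.5053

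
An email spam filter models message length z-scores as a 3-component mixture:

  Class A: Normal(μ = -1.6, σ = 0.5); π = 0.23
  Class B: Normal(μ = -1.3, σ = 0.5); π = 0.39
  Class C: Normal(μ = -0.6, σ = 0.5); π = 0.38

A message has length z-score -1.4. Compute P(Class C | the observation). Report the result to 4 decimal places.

P(component k | x) = π_k·f_k(x) / marginal(x), where marginal(x) = Σ_j π_j·f_j(x).
Evaluate each component's likelihood at the observed value:
  L_A = (1/(0.5·√(2π)))·exp(−(-1.4−-1.6)²/(2·0.5²)) = 0.797885·exp(-0.08000) = 0.73654
  L_B = (1/(0.5·√(2π)))·exp(−(-1.4−-1.3)²/(2·0.5²)) = 0.797885·exp(-0.02000) = 0.782085
  L_C = (1/(0.5·√(2π)))·exp(−(-1.4−-0.6)²/(2·0.5²)) = 0.797885·exp(-1.28000) = 0.221842
Multiply by the mixture weights:
  π_A·L_A = 0.23 × 0.73654 = 0.169404
  π_B·L_B = 0.39 × 0.782085 = 0.305013
  π_C·L_C = 0.38 × 0.221842 = 0.0842998
Sum: 0.169404 + 0.305013 + 0.0842998 = 0.558717
So the posterior for Class C is 0.0842998 / 0.558717 ≈ 0.1509.

0.1509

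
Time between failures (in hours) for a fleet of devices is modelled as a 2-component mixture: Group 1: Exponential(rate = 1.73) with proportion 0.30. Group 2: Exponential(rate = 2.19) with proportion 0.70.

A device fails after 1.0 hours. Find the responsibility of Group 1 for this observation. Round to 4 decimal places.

0.3491

P(component k | x) = π_k·f_k(x) / marginal(x), where marginal(x) = Σ_j π_j·f_j(x).
Exponential densities:
  f_1 = 1.73·e^(−1.73·1.0) = 1.73·e^(−1.7300) = 0.306702
  f_2 = 2.19·e^(−2.19·1.0) = 2.19·e^(−2.1900) = 0.245098
Multiply by the mixture weights:
  π_1·f_1 = 0.30 × 0.306702 = 0.0920106
  π_2·f_2 = 0.70 × 0.245098 = 0.171568
Sum: 0.0920106 + 0.171568 = 0.263579
So the posterior for Group 1 is 0.0920106 / 0.263579 ≈ 0.3491.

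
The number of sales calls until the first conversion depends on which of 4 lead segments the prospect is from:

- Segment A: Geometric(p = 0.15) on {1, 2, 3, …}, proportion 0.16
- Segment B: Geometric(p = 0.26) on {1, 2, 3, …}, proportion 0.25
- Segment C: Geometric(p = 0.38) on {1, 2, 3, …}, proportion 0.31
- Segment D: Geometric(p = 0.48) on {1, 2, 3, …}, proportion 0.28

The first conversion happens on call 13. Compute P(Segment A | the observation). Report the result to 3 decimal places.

0.610

Posterior ∝ prior × likelihood, so P(k | x) ∝ π_k f_k(x); normalise over all components.
Geometric probabilities:
  f_A = 0.0213363
  f_B = 0.00701058
  f_C = 0.00122598
  f_D = 0.000187621
Weight by the priors:
  π_A·f_A = 0.16 × 0.0213363 = 0.0034138
  π_B·f_B = 0.25 × 0.00701058 = 0.00175265
  π_C·f_C = 0.31 × 0.00122598 = 0.000380054
  π_D·f_D = 0.28 × 0.000187621 = 5.25339e-05
Denominator: 0.0034138 + 0.00175265 + 0.000380054 + 5.25339e-05 = 0.00559904
P(Segment A | x) = 0.0034138 / 0.00559904 ≈ 0.610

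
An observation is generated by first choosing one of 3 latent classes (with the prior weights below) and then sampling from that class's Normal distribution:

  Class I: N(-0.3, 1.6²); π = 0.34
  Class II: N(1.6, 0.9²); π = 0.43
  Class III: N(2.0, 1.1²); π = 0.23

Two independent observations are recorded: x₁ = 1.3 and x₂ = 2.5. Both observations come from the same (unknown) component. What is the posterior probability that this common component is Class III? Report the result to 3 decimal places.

Posterior ∝ prior × likelihood, so P(k | x) ∝ π_k f_k(x); normalise over all components.
Since both observations come from the same component, the likelihood for component k is f_k(x₁)·f_k(x₂).
  f_I = [0.151232] × [0.0539233] = 0.00815492
  f_II = [0.419315] × [0.268856] = 0.112735
  f_III = [0.296198] × [0.327079] = 0.09688
Weight by the priors:
  π_I·f_I = 0.34 × 0.00815492 = 0.00277267
  π_II·f_II = 0.43 × 0.112735 = 0.0484762
  π_III·f_III = 0.23 × 0.09688 = 0.0222824
Normaliser: 0.00277267 + 0.0484762 + 0.0222824 = 0.0735313
So the posterior for Class III is 0.0222824 / 0.0735313 ≈ 0.303.

0.303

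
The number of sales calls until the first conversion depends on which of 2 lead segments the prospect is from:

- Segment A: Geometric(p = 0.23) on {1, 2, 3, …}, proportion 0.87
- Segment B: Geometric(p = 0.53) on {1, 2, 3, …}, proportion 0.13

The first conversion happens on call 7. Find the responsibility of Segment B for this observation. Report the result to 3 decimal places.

Apply Bayes' rule: the posterior for each component is proportional to its prior times its likelihood at x.
Geometric probabilities:
  p_A = 0.23·(1−0.23)^6 = 0.23·0.208422 = 0.0479371
  p_B = 0.53·(1−0.53)^6 = 0.53·0.0107792 = 0.00571298
Multiply by the mixture weights:
  P(Z=A)·p_A = 0.87 × 0.0479371 = 0.0417053
  P(Z=B)·p_B = 0.13 × 0.00571298 = 0.000742688
Normaliser: 0.0417053 + 0.000742688 = 0.042448
P(Segment B | 7) ≈ 0.017

0.017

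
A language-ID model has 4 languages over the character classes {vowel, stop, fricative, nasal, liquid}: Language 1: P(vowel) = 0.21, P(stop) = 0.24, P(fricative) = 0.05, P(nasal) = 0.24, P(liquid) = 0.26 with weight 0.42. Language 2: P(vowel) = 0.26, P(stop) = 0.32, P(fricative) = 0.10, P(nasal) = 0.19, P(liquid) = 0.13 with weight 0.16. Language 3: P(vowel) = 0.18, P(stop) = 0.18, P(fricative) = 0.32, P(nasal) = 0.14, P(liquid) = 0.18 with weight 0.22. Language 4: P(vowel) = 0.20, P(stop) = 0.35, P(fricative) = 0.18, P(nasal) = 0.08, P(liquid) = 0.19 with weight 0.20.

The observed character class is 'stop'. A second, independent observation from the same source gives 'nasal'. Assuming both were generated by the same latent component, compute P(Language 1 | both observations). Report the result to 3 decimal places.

0.537

Apply Bayes' rule: the posterior for each component is proportional to its prior times its likelihood at x.
Since both observations come from the same component, the likelihood for component k is f_k(x₁)·f_k(x₂).
  L_1 = [P(stop | comp) = 0.24] × [0.24] = 0.0576
  L_2 = [P(stop | comp) = 0.32] × [0.19] = 0.0608
  L_3 = [P(stop | comp) = 0.18] × [0.14] = 0.0252
  L_4 = [P(stop | comp) = 0.35] × [0.08] = 0.028
Prior × likelihood for each component:
  π_1·L_1 = 0.42 × 0.0576 = 0.024192
  π_2·L_2 = 0.16 × 0.0608 = 0.009728
  π_3·L_3 = 0.22 × 0.0252 = 0.005544
  π_4·L_4 = 0.20 × 0.028 = 0.0056
Normaliser: 0.024192 + 0.009728 + 0.005544 + 0.0056 = 0.045064
P(Language 1 | data) ≈ 0.537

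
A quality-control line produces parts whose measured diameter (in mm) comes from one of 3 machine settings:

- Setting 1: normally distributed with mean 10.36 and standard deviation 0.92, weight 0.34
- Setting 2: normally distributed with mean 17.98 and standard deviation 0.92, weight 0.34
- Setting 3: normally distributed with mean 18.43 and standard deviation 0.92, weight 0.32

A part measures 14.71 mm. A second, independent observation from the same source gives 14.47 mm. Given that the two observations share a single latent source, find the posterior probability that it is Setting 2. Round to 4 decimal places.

0.9797

Posterior ∝ prior × likelihood, so P(k | x) ∝ π_k f_k(x); normalise over all components.
Since both observations come from the same component, the likelihood for component k is f_k(x₁)·f_k(x₂).
  L_1 = [(1/(0.92·√(2π)))·exp(−(14.71−10.36)²/(2·0.92²)) = 0.433633·exp(-11.17823) = 6.06011e-06] × [2.01089e-05] = 1.21862e-10
  L_2 = [(1/(0.92·√(2π)))·exp(−(14.71−17.98)²/(2·0.92²)) = 0.433633·exp(-6.31669) = 0.000783099] × [0.000299469] = 2.34514e-07
  L_3 = [(1/(0.92·√(2π)))·exp(−(14.71−18.43)²/(2·0.92²)) = 0.433633·exp(-8.17486) = 0.000122131] × [4.11099e-05] = 5.0208e-09
Weight by the priors:
  π_1·L_1 = 0.34 × 1.21862e-10 = 4.14331e-11
  π_2·L_2 = 0.34 × 2.34514e-07 = 7.97348e-08
  π_3·L_3 = 0.32 × 5.0208e-09 = 1.60666e-09
Marginal: 4.14331e-11 + 7.97348e-08 + 1.60666e-09 = 8.13829e-08
So the posterior for Setting 2 is 7.97348e-08 / 8.13829e-08 ≈ 0.9797.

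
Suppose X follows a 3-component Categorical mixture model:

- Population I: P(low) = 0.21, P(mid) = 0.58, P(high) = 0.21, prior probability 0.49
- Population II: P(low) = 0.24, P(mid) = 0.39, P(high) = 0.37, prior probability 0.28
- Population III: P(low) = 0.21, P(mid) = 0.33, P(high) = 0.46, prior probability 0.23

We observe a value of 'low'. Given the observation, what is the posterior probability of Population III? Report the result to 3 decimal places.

0.221

Posterior ∝ prior × likelihood, so P(k | x) ∝ π_k f_k(x); normalise over all components.
Evaluate each component's likelihood at the observed value:
  f_I = 0.21
  f_II = 0.24
  f_III = 0.21
Unnormalised posteriors:
  π_I·f_I = 0.49 × 0.21 = 0.1029
  π_II·f_II = 0.28 × 0.24 = 0.0672
  π_III·f_III = 0.23 × 0.21 = 0.0483
Sum: 0.1029 + 0.0672 + 0.0483 = 0.2184
P(Population III | x) ≈ 0.221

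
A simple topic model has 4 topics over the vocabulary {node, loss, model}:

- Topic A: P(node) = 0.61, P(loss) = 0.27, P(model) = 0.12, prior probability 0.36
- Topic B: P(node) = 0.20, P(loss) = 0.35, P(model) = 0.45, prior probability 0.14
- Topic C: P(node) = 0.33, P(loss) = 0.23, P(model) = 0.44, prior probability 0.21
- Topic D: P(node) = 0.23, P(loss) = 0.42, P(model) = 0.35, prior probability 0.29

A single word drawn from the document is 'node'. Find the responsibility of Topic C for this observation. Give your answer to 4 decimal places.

0.1807

By Bayes' theorem, P(k | x) = π_k f_k(x) / Σ_j π_j f_j(x).
Component likelihoods at x = 'node':
  p_A = 0.61
  p_B = 0.2
  p_C = 0.33
  p_D = 0.23
Multiply by the mixture weights:
  π_A·p_A = 0.36 × 0.61 = 0.2196
  π_B·p_B = 0.14 × 0.2 = 0.028
  π_C·p_C = 0.21 × 0.33 = 0.0693
  π_D·p_D = 0.29 × 0.23 = 0.0667
Normaliser: 0.2196 + 0.028 + 0.0693 + 0.0667 = 0.3836
P(Topic C | 'node') ≈ 0.1807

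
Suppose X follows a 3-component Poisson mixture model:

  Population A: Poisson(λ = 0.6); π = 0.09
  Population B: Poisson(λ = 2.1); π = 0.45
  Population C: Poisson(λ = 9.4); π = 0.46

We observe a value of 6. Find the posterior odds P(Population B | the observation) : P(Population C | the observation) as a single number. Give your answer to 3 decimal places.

0.180

Since P(k|x) ∝ P(Z=k) f_k(x), the posterior odds are P(Z=i) f_i(x) / (P(Z=j) f_j(x)).
Poisson probabilities:
  L_A = e^(−0.6)·0.6^6/6! = 3.5563e-05
  L_B = e^(−2.1)·2.1^6/6! = 0.014587
  L_C = e^(−9.4)·9.4^6/6! = 0.0792623
0.00656413 / 0.0364606 ≈ 0.180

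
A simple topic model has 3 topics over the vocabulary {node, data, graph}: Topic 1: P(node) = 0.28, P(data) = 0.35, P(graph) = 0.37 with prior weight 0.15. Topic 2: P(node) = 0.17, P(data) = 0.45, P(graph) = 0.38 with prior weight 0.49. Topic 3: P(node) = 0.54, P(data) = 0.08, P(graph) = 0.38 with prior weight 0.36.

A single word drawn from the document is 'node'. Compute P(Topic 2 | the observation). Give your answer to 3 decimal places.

P(component k | x) = π_k·f_k(x) / marginal(x), where marginal(x) = Σ_j π_j·f_j(x).
Categorical probabilities:
  p_1 = P(node | comp) = 0.28
  p_2 = P(node | comp) = 0.17
  p_3 = P(node | comp) = 0.54
Weight by the priors:
  π_1·p_1 = 0.15 × 0.28 = 0.042
  π_2·p_2 = 0.49 × 0.17 = 0.0833
  π_3·p_3 = 0.36 × 0.54 = 0.1944
Denominator: 0.042 + 0.0833 + 0.1944 = 0.3197
P(Topic 2 | data) ≈ 0.261

0.261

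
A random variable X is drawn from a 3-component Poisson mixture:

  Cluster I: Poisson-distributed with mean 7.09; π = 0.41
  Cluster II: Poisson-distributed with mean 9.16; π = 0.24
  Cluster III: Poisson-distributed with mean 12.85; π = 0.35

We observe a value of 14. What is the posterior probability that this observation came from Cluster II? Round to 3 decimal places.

Apply Bayes' rule: the posterior for each component is proportional to its prior times its likelihood at x.
Component likelihoods at x = 14:
  p_I = e^(−7.09)·7.09^14/14! = 0.00775338
  p_II = e^(−9.16)·9.16^14/14! = 0.0353176
  p_III = e^(−12.85)·12.85^14/14! = 0.100821
Weight by the priors:
  π_I·p_I = 0.41 × 0.00775338 = 0.00317889
  π_II·p_II = 0.24 × 0.0353176 = 0.00847622
  π_III·p_III = 0.35 × 0.100821 = 0.0352874
Marginal: 0.00317889 + 0.00847622 + 0.0352874 = 0.0469425
P(Cluster II | x) ≈ 0.181

0.181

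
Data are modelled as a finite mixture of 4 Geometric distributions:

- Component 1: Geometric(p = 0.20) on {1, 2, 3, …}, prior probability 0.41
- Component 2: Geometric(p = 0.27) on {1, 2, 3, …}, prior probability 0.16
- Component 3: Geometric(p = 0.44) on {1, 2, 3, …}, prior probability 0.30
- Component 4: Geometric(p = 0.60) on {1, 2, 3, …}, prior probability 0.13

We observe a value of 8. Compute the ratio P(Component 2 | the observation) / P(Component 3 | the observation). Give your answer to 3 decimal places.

Since P(k|x) ∝ π_k f_k(x), the posterior odds are π_i f_i(x) / (π_j f_j(x)).
Geometric probabilities:
  L_1 = 0.20·(1−0.20)^7 = 0.20·0.209715 = 0.041943
  L_2 = 0.27·(1−0.27)^7 = 0.27·0.110474 = 0.029828
  L_3 = 0.44·(1−0.44)^7 = 0.44·0.0172709 = 0.00759922
  L_4 = 0.60·(1−0.60)^7 = 0.60·0.0016384 = 0.00098304
0.00477248 / 0.00227977 ≈ 2.093

2.093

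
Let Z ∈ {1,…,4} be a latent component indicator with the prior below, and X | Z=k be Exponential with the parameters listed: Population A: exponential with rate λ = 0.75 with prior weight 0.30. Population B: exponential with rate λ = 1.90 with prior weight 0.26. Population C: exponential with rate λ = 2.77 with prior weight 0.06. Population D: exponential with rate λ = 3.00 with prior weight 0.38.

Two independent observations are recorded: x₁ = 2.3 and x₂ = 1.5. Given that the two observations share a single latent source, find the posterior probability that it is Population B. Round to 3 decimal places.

0.065

The responsibility of component k is π_k f_k(x) divided by Σ_j π_j f_j(x).
Since both observations come from the same component, the likelihood for component k is f_k(x₁)·f_k(x₂).
  L_A = [0.75·e^(−0.75·2.3) = 0.75·e^(−1.7250) = 0.13363] × [0.243489] = 0.0325374
  L_B = [1.90·e^(−1.90·2.3) = 1.90·e^(−4.3700) = 0.0240374] × [0.109904] = 0.00264181
  L_C = [2.77·e^(−2.77·2.3) = 2.77·e^(−6.3710) = 0.00473794] × [0.0434496] = 0.000205862
  L_D = [3.00·e^(−3.00·2.3) = 3.00·e^(−6.9000) = 0.00302336] × [0.033327] = 0.000100759
Weight by the priors:
  π_A·L_A = 0.30 × 0.0325374 = 0.00976123
  π_B·L_B = 0.26 × 0.00264181 = 0.00068687
  π_C·L_C = 0.06 × 0.000205862 = 1.23517e-05
  π_D·L_D = 0.38 × 0.000100759 = 3.82886e-05
Normaliser: 0.00976123 + 0.00068687 + 1.23517e-05 + 3.82886e-05 = 0.0104987
P(Population B | x₁, x₂) ≈ 0.065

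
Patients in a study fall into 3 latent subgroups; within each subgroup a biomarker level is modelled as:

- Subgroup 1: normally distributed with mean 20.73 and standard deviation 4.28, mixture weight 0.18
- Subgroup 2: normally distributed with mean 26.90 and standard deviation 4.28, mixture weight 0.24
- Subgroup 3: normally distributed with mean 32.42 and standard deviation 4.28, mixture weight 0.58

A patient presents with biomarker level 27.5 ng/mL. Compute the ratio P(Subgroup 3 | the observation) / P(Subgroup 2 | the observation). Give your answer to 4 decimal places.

Since P(k|x) ∝ w_k f_k(x), the posterior odds are w_i f_i(x) / (w_j f_j(x)).
Evaluate each component's likelihood at the observed value:
  f_1 = 0.0266785
  f_2 = 0.0922994
  f_3 = 0.0481418
Posterior odds = (w_3·f_3) / (w_2·f_2) = (0.58·0.0481418) / (0.24·0.0922994) = 0.0279222 / 0.0221519 ≈ 1.2605

1.2605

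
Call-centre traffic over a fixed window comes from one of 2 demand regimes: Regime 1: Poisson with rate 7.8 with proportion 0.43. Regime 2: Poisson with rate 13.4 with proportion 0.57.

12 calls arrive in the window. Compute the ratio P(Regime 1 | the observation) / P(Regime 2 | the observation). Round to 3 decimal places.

Posterior odds = (π_i f_i(x)) / (π_j f_j(x)); the normalising sum cancels.
Poisson probabilities:
  L_1 = e^(−7.8)·7.8^12/12! = 0.0433812
  L_2 = e^(−13.4)·13.4^12/12! = 0.106017
0.0186539 / 0.0604296 ≈ 0.309

0.309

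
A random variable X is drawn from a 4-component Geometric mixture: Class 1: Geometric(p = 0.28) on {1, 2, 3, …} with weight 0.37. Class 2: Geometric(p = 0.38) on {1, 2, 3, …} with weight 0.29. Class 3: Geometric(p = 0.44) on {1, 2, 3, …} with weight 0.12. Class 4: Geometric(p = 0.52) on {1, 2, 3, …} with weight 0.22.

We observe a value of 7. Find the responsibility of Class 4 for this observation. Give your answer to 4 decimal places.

Apply Bayes' rule: the posterior for each component is proportional to its prior times its likelihood at x.
Component likelihoods at x = 7:
  L_1 = 0.28·(1−0.28)^6 = 0.28·0.139314 = 0.0390079
  L_2 = 0.38·(1−0.38)^6 = 0.38·0.0568002 = 0.0215841
  L_3 = 0.44·(1−0.44)^6 = 0.44·0.030841 = 0.01357
  L_4 = 0.52·(1−0.52)^6 = 0.52·0.0122306 = 0.00635991
Multiply by the mixture weights:
  w_1·L_1 = 0.37 × 0.0390079 = 0.0144329
  w_2·L_2 = 0.29 × 0.0215841 = 0.00625939
  w_3·L_3 = 0.12 × 0.01357 = 0.0016284
  w_4·L_4 = 0.22 × 0.00635991 = 0.00139918
Sum: 0.0144329 + 0.00625939 + 0.0016284 + 0.00139918 = 0.0237199
So the posterior for Class 4 is 0.00139918 / 0.0237199 ≈ 0.0590.

0.0590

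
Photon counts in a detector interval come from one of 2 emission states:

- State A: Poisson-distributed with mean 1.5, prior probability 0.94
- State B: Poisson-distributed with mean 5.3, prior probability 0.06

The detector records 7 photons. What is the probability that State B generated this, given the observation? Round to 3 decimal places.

The responsibility of component k is π_k f_k(x) divided by Σ_j π_j f_j(x).
Component likelihoods at x = 7 photons:
  L_A = e^(−1.5)·1.5^7/7! = 0.000756426
  L_B = e^(−5.3)·5.3^7/7! = 0.116343
Unnormalised posteriors:
  π_A·L_A = 0.94 × 0.000756426 = 0.000711041
  π_B·L_B = 0.06 × 0.116343 = 0.00698057
Evidence: 0.000711041 + 0.00698057 = 0.00769161
P(State B | data) ≈ 0.908

0.908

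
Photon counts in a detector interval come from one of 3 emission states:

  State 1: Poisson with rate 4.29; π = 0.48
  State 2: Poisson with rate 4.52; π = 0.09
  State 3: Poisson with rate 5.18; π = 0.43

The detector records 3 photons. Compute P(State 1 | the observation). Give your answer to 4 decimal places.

Apply Bayes' rule: the posterior for each component is proportional to its prior times its likelihood at x.
Component likelihoods at x = 3 photons:
  f_1 = e^(−4.29)·4.29^3/3! = 0.180342
  f_2 = e^(−4.52)·4.52^3/3! = 0.167592
  f_3 = e^(−5.18)·5.18^3/3! = 0.130374
Weight by the priors:
  w_1·f_1 = 0.48 × 0.180342 = 0.0865642
  w_2·f_2 = 0.09 × 0.167592 = 0.0150833
  w_3·f_3 = 0.43 × 0.130374 = 0.056061
Evidence: 0.0865642 + 0.0150833 + 0.056061 = 0.157709
P(State 1 | data) = 0.0865642 / 0.157709 ≈ 0.5489

0.5489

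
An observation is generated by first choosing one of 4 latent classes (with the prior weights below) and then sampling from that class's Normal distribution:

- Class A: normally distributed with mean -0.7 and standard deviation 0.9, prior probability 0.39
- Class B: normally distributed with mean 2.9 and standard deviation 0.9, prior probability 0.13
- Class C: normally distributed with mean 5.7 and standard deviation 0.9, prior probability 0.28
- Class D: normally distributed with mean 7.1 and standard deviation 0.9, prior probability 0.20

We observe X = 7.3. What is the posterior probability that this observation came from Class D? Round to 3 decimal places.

0.772

The responsibility of component k is w_k f_k(x) divided by Σ_j w_j f_j(x).
Component likelihoods at x = 7.3:
  p_A = (1/(0.9·√(2π)))·exp(−(7.3−-0.7)²/(2·0.9²)) = 0.443269·exp(-39.50617) = 3.08571e-18
  p_B = (1/(0.9·√(2π)))·exp(−(7.3−2.9)²/(2·0.9²)) = 0.443269·exp(-11.95062) = 2.86141e-06
  p_C = (1/(0.9·√(2π)))·exp(−(7.3−5.7)²/(2·0.9²)) = 0.443269·exp(-1.58025) = 0.0912799
  p_D = (1/(0.9·√(2π)))·exp(−(7.3−7.1)²/(2·0.9²)) = 0.443269·exp(-0.02469) = 0.432458
Weight by the priors:
  w_A·p_A = 0.39 × 3.08571e-18 = 1.20343e-18
  w_B·p_B = 0.13 × 2.86141e-06 = 3.71984e-07
  w_C·p_C = 0.28 × 0.0912799 = 0.0255584
  w_D·p_D = 0.20 × 0.432458 = 0.0864917
Normaliser: 1.20343e-18 + 3.71984e-07 + 0.0255584 + 0.0864917 = 0.11205
P(Class D | data) ≈ 0.772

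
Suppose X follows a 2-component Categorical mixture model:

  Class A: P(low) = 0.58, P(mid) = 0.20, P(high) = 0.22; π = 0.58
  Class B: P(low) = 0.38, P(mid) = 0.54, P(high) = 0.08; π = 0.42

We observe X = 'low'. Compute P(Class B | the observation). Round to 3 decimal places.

The responsibility of component k is π_k f_k(x) divided by Σ_j π_j f_j(x).
Component likelihoods at x = 'low':
  f_A = P(low | comp) = 0.58
  f_B = P(low | comp) = 0.38
Multiply by the mixture weights:
  π_A·f_A = 0.58 × 0.58 = 0.3364
  π_B·f_B = 0.42 × 0.38 = 0.1596
Normaliser: 0.3364 + 0.1596 = 0.496
So the posterior for Class B is 0.1596 / 0.496 ≈ 0.322.

0.322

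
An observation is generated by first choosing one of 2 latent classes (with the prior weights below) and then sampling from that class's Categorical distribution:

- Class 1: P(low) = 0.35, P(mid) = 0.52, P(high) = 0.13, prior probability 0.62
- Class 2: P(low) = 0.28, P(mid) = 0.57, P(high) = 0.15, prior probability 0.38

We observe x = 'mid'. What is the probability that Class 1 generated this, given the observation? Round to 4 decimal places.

0.5981

P(component k | x) = π_k·f_k(x) / marginal(x), where marginal(x) = Σ_j π_j·f_j(x).
Component likelihoods at x = 'mid':
  L_1 = P(mid | comp) = 0.52
  L_2 = P(mid | comp) = 0.57
Multiply by the mixture weights:
  π_1·L_1 = 0.62 × 0.52 = 0.3224
  π_2·L_2 = 0.38 × 0.57 = 0.2166
Denominator: 0.3224 + 0.2166 = 0.539
So the posterior for Class 1 is 0.3224 / 0.539 ≈ 0.5981.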